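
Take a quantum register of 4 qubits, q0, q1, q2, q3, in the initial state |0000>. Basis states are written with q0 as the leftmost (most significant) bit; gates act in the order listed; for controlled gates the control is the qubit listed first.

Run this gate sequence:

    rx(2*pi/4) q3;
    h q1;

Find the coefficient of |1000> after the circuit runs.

|1000> carries amplitude 0 in the final state.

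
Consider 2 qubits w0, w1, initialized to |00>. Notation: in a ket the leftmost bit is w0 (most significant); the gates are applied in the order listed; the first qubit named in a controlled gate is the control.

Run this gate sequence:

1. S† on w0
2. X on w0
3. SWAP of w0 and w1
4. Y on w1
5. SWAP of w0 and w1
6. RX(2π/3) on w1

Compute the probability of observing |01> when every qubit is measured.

A full measurement returns |01> with probability 3/4.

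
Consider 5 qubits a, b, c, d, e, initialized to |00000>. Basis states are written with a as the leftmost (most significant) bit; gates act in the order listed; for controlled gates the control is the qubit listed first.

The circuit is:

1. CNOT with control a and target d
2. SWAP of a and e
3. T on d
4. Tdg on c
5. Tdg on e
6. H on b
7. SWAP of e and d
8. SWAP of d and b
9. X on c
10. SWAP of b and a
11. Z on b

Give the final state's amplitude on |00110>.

The final state's coefficient on |00110> equals sqrt(2)/2.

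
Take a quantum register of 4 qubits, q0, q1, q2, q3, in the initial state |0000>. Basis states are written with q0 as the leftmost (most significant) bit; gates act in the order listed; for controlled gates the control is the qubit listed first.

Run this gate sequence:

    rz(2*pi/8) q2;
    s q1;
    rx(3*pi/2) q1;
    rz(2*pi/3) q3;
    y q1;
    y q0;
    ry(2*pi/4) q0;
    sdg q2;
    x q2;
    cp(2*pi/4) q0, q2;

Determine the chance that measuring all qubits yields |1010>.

A full measurement returns |1010> with probability 1/4.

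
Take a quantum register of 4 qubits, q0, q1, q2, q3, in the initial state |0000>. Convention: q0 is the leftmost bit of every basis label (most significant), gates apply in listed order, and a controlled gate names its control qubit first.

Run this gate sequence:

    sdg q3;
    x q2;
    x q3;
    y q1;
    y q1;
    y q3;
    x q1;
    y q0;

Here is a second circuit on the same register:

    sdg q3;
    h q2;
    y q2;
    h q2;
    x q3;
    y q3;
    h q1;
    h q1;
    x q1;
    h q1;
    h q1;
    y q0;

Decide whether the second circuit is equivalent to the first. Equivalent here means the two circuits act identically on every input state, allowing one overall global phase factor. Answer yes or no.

No: there is an input state on which the two circuits produce genuinely different outputs (not merely differing by a phase).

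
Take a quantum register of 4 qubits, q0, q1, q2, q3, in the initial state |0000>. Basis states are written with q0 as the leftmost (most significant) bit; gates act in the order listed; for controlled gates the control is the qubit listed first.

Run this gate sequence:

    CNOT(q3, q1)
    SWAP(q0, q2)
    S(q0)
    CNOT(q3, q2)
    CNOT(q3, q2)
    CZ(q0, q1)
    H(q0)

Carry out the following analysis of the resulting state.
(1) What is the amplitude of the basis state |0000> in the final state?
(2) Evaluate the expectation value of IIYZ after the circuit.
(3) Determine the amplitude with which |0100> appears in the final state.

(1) The final state's coefficient on |0000> equals sqrt(2)/2.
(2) The observable IIYZ averages to 0.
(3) The final state's coefficient on |0100> equals 0.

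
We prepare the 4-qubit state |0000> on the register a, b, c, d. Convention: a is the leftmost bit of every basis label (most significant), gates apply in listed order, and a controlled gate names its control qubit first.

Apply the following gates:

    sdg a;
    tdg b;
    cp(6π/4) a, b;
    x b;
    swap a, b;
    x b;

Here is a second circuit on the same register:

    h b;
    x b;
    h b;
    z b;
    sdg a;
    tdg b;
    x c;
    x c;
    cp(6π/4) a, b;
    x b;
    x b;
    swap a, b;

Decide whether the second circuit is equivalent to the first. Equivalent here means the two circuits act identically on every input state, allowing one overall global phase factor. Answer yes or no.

No, they are not equivalent — no single phase factor reconciles the two unitaries.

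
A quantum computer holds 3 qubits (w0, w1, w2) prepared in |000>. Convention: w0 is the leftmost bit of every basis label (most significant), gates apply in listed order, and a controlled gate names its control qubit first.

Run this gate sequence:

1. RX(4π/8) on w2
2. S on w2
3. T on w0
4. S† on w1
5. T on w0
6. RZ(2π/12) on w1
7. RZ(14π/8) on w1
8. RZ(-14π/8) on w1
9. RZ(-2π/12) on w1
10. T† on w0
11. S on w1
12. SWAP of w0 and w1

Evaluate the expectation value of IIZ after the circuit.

In the final state, IIZ has expectation 0.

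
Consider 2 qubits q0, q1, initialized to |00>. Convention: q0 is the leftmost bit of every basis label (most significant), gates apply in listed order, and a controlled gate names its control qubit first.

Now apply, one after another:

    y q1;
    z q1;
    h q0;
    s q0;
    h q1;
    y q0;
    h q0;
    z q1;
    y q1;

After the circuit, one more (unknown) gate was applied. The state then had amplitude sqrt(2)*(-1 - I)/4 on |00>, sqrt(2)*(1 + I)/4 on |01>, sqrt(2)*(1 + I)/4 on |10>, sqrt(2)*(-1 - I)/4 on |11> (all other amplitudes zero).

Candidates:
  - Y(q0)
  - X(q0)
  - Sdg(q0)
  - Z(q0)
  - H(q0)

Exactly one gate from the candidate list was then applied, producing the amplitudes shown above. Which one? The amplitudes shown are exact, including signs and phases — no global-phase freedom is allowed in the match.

The unique candidate consistent with the amplitudes is Sdg(q0).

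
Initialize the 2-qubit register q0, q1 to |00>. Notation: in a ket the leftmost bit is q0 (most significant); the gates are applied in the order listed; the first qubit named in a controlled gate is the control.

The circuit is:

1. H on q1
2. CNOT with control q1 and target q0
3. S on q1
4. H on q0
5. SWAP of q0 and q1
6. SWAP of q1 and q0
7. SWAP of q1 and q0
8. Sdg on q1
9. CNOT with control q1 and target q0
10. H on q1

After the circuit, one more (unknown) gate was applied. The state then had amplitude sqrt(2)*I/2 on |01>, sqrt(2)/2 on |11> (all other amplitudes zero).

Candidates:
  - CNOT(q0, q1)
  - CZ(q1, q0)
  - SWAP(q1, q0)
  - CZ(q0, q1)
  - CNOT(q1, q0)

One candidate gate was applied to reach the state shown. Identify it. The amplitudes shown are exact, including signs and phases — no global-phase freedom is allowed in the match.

The unique candidate consistent with the amplitudes is CNOT(q1, q0).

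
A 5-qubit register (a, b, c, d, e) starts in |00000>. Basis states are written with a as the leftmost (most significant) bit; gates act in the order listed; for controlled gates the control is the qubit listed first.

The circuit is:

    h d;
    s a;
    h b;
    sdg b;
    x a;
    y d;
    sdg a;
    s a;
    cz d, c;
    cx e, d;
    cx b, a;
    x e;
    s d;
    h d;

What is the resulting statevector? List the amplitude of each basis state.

The final amplitudes are sqrt(2)*(-1 + I)/4 on |01001>, sqrt(2)*(-1 - I)/4 on |01011>, sqrt(2)*(-1 - I)/4 on |10001>, sqrt(2)*(1 - I)/4 on |10011>, and 0 on every other basis state.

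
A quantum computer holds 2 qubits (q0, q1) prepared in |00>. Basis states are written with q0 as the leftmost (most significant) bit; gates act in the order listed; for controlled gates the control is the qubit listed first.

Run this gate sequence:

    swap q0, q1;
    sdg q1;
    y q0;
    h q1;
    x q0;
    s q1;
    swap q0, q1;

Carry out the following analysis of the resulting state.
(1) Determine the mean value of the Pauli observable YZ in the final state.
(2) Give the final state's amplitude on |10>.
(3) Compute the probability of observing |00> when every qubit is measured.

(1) In the final state, YZ has expectation 1.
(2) The final state's coefficient on |10> equals -sqrt(2)/2.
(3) The probability of measuring |00> is 1/2.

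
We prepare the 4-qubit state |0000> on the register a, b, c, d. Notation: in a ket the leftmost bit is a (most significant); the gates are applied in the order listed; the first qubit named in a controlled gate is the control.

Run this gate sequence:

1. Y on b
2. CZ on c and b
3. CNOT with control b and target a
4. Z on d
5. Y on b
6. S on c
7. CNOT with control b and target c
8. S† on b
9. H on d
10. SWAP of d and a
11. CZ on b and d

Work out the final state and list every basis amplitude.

The final amplitudes are sqrt(2)/2 on |0001>, sqrt(2)/2 on |1001>, and 0 on every other basis state.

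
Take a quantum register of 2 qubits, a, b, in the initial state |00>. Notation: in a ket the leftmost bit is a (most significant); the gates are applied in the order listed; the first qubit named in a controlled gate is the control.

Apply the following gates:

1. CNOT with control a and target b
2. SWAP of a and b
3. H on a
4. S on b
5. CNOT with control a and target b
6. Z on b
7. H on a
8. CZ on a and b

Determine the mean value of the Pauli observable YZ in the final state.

In the final state, YZ has expectation 0.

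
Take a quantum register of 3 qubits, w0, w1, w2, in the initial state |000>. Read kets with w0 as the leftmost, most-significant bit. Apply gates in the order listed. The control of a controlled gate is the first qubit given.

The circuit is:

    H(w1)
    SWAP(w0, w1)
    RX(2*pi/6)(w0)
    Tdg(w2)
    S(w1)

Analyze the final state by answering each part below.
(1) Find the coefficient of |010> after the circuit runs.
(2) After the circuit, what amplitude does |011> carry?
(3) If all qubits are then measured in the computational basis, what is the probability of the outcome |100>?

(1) The final state's coefficient on |010> equals 0.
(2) The final state's coefficient on |011> equals 0.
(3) A full measurement returns |100> with probability 1/2.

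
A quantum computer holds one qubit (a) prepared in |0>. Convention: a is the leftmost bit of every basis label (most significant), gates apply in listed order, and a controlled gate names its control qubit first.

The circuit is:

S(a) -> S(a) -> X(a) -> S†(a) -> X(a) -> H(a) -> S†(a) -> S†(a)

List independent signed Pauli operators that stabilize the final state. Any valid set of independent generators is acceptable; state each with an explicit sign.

The final state is stabilized by the group generated by -X; other independent generating sets are equally valid.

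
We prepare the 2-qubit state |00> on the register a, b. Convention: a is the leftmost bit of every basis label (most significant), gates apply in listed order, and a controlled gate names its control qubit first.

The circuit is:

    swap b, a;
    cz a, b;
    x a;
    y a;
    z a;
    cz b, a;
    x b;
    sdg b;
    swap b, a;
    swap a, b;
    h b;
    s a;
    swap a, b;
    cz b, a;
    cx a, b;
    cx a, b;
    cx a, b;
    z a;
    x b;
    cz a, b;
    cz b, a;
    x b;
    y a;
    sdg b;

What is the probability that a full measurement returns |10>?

A full measurement returns |10> with probability 1/2.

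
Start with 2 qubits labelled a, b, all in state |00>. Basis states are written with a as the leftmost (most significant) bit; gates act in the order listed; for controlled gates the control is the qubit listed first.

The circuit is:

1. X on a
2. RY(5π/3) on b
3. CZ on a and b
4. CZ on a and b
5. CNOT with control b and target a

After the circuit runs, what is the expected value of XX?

The observable XX averages to -sqrt(3)/2. Key observation: gates 3-4 undo each other exactly, leaving only the rest of the circuit to track.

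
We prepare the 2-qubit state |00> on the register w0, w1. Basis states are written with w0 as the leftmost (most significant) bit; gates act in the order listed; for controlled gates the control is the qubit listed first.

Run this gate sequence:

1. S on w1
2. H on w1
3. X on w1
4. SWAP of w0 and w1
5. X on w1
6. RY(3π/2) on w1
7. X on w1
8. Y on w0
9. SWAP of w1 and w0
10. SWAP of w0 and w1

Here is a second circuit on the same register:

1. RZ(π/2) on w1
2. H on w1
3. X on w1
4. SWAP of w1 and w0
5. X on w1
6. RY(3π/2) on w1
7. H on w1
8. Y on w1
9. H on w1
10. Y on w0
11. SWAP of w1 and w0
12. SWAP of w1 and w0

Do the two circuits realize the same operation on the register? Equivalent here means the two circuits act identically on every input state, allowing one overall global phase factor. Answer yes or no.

No — the two circuits implement different unitaries, even allowing a global phase.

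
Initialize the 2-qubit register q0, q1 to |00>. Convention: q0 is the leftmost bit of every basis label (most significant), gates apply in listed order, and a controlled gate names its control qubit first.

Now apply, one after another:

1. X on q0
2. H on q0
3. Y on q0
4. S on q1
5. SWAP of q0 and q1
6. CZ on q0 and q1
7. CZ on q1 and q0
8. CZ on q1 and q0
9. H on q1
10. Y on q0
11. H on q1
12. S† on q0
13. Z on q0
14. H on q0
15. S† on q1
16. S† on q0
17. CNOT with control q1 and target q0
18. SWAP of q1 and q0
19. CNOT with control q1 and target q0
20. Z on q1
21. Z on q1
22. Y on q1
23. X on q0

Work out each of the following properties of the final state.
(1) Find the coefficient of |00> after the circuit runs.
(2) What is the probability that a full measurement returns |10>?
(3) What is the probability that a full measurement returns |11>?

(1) The final state's coefficient on |00> equals -I/2.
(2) Outcome |10> occurs with probability 1/4.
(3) Outcome |11> occurs with probability 1/4.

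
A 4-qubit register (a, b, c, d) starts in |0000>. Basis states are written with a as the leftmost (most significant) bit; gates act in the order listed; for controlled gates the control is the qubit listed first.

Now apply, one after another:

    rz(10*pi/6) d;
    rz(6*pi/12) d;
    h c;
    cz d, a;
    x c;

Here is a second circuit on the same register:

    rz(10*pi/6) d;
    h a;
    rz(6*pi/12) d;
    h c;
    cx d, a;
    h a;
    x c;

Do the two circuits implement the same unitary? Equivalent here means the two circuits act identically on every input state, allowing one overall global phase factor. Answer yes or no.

Yes — the two circuits implement the same unitary up to a global phase.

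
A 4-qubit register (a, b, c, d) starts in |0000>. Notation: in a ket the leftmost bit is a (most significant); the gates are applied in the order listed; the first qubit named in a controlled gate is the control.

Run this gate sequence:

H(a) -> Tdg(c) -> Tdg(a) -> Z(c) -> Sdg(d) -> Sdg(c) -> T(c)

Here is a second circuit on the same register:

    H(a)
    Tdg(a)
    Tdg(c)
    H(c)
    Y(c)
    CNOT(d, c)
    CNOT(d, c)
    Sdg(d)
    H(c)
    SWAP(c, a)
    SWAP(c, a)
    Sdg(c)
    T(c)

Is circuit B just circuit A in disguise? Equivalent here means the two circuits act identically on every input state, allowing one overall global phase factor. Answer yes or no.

No: there is an input state on which the two circuits produce genuinely different outputs (not merely differing by a phase).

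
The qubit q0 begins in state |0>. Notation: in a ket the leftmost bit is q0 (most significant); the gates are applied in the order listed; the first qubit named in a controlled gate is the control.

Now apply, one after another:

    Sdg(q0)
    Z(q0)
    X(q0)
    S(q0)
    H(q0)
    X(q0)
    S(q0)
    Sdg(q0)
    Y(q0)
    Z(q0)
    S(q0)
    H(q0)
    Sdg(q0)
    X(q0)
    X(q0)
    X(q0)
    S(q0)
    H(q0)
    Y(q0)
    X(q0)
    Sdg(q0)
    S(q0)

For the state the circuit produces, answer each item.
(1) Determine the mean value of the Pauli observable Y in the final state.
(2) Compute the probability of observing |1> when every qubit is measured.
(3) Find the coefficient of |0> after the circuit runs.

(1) The expectation value of Y is 1.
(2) The probability of measuring |1> is 1/2.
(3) |0> carries amplitude sqrt(2)*I/2 in the final state.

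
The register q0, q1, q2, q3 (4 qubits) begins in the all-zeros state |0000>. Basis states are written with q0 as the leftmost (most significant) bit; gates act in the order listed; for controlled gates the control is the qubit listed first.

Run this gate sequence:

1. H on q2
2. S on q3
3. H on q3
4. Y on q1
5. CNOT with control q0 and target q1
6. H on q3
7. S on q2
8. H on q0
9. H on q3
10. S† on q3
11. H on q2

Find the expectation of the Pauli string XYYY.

The observable XYYY averages to 0.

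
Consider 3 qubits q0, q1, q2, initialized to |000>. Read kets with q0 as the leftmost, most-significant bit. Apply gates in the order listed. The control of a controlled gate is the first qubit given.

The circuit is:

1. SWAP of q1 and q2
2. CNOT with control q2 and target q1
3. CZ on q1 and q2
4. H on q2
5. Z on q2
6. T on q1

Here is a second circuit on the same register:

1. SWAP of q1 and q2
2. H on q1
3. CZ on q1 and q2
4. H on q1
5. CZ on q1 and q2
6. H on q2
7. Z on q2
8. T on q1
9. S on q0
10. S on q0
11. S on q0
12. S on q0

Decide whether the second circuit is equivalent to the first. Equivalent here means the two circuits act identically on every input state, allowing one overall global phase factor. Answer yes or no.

Yes — the two circuits implement the same unitary up to a global phase.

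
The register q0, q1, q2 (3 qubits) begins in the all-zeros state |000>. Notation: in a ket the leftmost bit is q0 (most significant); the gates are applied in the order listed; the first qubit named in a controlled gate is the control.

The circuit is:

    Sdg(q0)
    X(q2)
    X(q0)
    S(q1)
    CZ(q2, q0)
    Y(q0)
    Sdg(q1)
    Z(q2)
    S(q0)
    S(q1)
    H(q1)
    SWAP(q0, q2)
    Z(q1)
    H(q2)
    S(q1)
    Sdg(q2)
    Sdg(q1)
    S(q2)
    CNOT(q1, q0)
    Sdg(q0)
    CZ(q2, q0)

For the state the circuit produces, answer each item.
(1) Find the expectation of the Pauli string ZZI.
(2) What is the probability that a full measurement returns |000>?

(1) In the final state, ZZI has expectation -1.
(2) A full measurement returns |000> with probability 0.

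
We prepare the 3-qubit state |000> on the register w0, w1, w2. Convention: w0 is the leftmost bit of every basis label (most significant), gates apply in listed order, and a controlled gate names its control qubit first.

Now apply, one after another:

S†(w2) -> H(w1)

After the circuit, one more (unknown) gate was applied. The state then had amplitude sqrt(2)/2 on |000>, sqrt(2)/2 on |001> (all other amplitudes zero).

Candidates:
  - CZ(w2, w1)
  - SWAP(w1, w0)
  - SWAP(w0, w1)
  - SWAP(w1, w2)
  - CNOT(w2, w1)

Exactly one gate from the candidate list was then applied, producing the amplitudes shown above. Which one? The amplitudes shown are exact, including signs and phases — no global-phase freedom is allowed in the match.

The unique candidate consistent with the amplitudes is SWAP(w1, w2).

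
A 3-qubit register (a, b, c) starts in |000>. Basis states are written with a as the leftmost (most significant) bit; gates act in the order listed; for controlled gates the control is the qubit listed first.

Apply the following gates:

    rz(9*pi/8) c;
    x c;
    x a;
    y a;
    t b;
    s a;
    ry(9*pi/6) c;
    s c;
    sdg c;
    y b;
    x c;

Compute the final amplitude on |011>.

|011> carries amplitude sqrt(2)*exp(7*I*pi/16)/2 in the final state.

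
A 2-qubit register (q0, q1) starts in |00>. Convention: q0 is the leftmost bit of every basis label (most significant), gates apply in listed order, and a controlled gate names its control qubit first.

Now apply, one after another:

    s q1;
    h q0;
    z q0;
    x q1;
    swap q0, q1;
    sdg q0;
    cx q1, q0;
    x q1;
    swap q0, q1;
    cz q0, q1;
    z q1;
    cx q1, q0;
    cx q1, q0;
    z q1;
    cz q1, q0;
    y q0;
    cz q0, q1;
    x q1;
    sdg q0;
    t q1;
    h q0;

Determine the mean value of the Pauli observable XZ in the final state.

The expectation value of XZ is 1.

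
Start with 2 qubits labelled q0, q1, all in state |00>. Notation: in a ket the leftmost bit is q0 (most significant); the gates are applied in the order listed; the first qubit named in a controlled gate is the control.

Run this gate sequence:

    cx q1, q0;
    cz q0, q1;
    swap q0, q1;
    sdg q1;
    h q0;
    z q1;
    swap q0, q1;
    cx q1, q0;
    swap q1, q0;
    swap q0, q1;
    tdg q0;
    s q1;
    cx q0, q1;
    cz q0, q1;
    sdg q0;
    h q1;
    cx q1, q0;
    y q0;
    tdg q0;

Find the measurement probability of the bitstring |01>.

The probability of measuring |01> is 1/4.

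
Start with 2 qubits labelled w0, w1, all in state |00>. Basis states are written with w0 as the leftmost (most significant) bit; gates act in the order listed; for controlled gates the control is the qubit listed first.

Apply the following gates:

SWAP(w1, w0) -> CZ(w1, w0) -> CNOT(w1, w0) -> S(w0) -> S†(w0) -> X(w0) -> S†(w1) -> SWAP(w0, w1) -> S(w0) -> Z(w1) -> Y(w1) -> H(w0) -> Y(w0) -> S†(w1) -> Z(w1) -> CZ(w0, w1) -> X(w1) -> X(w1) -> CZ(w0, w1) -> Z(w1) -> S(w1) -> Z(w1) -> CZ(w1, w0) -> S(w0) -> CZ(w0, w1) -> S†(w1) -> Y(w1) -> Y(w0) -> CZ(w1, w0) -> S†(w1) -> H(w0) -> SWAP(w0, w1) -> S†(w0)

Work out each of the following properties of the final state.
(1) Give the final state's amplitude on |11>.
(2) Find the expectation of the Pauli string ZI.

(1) The amplitude on |11> is 1/2 + I/2.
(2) The expectation value of ZI is -1.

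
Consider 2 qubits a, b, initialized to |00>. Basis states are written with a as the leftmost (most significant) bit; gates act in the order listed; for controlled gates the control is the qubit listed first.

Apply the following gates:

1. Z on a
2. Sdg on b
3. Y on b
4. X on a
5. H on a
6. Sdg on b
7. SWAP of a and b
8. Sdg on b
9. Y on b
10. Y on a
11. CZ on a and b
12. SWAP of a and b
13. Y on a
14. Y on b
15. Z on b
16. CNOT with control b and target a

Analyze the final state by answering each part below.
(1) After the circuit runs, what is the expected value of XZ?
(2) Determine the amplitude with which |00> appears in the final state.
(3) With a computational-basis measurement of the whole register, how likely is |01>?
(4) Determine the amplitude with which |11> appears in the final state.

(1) In the final state, XZ has expectation 0.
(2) |00> carries amplitude 0 in the final state.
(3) The probability of measuring |01> is 1/2.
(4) The final state's coefficient on |11> equals -sqrt(2)/2.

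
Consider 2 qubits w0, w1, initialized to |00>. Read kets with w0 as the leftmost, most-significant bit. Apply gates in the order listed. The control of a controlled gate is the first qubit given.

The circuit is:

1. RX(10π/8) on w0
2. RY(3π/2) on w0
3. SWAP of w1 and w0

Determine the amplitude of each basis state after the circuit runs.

After the circuit, the state carries amplitude sqrt(2)*sqrt(2 - sqrt(2))/4 + sqrt(2)*I*sqrt(sqrt(2) + 2)/4 on |00>, -sqrt(2)*sqrt(2 - sqrt(2))/4 + sqrt(2)*I*sqrt(sqrt(2) + 2)/4 on |01>, 0 on |10>, 0 on |11>.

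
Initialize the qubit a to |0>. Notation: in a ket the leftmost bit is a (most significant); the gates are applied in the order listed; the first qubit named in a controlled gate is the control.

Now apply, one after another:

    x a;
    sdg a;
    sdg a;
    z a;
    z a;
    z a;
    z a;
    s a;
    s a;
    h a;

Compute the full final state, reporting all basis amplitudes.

The resulting statevector has amplitude sqrt(2)/2 on |0>, -sqrt(2)/2 on |1>. Key observation: the block from step 3 through step 8 cancels to the identity and can be dropped.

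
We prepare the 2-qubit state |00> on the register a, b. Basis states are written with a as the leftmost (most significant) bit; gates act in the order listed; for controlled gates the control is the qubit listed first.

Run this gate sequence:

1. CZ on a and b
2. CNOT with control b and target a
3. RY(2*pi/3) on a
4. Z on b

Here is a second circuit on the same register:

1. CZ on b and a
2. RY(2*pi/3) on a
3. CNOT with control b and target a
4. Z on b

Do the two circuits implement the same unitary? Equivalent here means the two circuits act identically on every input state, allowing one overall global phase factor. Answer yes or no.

No: there is an input state on which the two circuits produce genuinely different outputs (not merely differing by a phase).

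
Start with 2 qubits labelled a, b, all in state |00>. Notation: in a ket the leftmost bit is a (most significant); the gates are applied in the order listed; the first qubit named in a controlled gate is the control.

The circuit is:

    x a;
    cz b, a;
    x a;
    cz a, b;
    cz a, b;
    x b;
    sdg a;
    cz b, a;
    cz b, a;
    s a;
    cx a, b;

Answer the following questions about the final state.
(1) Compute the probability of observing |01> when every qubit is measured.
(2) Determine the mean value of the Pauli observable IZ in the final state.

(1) Outcome |01> occurs with probability 1. Key observation: gates 7-10 undo each other exactly, leaving only the rest of the circuit to track.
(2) In the final state, IZ has expectation -1.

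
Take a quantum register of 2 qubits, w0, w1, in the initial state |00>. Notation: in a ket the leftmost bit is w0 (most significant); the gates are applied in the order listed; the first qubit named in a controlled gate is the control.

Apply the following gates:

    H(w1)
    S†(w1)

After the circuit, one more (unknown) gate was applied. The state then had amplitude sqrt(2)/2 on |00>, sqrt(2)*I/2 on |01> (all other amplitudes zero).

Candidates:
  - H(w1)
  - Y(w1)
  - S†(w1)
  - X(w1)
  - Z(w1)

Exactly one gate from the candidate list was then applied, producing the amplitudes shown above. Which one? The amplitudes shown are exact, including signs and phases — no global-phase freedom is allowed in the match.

It was Z(w1) that produced the state shown.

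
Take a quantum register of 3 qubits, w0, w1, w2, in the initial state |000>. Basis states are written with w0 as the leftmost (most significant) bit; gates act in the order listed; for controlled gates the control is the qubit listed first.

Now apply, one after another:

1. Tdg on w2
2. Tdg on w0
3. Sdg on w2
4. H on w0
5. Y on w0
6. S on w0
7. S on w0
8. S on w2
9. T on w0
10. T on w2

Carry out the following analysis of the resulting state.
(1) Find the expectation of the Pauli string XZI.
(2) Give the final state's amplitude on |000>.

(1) The observable XZI averages to sqrt(2)/2.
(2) The final state's coefficient on |000> equals -sqrt(2)*I/2.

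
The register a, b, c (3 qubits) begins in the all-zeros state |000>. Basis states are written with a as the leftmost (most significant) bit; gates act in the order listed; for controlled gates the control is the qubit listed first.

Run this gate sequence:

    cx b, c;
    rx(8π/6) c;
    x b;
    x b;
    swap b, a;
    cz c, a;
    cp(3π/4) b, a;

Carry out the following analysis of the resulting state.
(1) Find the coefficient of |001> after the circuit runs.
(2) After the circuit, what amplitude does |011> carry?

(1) The final state's coefficient on |001> equals -sqrt(3)*I/2. Key observation: steps 3-4 multiply out to the identity, so the circuit reduces to the remaining gates.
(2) The amplitude on |011> is 0.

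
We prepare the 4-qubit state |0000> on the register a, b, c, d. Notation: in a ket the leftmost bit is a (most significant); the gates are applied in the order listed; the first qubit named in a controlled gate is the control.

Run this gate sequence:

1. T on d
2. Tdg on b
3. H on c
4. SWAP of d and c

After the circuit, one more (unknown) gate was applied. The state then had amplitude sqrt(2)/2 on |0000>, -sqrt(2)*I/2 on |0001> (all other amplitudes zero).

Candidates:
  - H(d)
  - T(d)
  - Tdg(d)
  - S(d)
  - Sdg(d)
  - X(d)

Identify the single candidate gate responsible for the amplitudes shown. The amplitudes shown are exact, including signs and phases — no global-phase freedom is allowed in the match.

The unique candidate consistent with the amplitudes is Sdg(d).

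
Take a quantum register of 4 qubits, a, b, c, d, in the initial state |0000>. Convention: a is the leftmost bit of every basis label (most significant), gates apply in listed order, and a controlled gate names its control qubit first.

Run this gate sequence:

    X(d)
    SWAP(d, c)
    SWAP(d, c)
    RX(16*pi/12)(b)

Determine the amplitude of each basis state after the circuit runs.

After the circuit, the state carries amplitude -1/2 on |0001>, -sqrt(3)*I/2 on |0101>, and 0 on every other basis state. Key observation: steps 2-3 multiply out to the identity, so the circuit reduces to the remaining gates.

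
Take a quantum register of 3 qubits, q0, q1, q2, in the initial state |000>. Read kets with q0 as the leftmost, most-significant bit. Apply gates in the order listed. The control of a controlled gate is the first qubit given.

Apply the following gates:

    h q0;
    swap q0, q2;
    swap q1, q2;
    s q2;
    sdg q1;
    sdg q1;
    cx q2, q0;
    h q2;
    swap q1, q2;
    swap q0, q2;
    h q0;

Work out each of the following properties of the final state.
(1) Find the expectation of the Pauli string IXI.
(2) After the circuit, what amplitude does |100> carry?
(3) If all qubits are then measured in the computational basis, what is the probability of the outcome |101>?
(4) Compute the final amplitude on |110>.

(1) The expectation value of IXI is 1.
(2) The amplitude on |100> is sqrt(2)/2.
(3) The probability of measuring |101> is 0.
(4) The amplitude on |110> is sqrt(2)/2.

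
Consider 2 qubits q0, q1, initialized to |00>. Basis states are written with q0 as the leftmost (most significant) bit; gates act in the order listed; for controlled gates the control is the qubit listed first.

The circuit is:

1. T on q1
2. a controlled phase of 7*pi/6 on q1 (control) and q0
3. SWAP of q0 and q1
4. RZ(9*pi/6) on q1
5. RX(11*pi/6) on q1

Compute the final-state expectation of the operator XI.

The observable XI averages to 0.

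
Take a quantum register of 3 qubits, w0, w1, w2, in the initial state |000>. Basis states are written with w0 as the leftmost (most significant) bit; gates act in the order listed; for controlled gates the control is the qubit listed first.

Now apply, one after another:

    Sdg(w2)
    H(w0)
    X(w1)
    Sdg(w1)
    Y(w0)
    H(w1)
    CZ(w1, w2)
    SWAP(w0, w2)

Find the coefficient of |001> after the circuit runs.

|001> carries amplitude 1/2 in the final state.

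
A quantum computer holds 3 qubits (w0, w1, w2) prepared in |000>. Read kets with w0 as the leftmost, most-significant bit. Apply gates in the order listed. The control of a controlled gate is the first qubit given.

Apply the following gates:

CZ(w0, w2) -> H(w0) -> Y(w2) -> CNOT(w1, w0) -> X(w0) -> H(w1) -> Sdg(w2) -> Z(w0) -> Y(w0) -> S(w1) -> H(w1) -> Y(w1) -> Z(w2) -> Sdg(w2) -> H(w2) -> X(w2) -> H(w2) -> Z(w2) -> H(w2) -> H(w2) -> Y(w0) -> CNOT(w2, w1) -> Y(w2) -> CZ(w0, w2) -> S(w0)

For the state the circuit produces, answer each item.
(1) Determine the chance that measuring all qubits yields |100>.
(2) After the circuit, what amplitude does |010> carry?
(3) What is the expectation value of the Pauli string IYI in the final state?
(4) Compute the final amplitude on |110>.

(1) The probability of measuring |100> is 1/4. Key observation: gates 15-18 undo each other exactly, leaving only the rest of the circuit to track.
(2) The amplitude on |010> is sqrt(2)*(-1 - I)/4.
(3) In the final state, IYI has expectation 1.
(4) |110> carries amplitude sqrt(2)*(-1 + I)/4 in the final state.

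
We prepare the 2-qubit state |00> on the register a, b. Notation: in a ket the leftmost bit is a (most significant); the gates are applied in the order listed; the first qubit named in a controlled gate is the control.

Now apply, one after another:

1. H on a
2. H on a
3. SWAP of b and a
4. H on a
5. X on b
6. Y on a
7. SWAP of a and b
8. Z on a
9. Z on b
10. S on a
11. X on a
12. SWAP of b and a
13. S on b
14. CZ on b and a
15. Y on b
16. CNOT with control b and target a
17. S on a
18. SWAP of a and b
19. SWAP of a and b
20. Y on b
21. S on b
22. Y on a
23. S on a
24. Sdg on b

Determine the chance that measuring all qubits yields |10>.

The probability of measuring |10> is 1/2.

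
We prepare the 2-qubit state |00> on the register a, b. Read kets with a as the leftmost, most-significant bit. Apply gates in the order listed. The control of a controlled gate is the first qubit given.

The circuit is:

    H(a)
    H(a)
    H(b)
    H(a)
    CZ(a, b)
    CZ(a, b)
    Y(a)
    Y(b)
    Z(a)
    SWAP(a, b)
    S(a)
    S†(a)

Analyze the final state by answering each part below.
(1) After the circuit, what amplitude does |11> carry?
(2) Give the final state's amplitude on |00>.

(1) The amplitude on |11> is 1/2.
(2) |00> carries amplitude -1/2 in the final state.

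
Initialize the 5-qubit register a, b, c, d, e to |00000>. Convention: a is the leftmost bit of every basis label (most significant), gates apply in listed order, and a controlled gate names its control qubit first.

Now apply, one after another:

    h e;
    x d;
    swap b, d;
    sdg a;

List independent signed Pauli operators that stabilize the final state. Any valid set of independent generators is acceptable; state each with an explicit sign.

One valid set of independent stabilizer generators is +IIIIX, +ZIIII, -IZIII, +IIZII, +IIIZI (any independent generating set of the same group is equally correct).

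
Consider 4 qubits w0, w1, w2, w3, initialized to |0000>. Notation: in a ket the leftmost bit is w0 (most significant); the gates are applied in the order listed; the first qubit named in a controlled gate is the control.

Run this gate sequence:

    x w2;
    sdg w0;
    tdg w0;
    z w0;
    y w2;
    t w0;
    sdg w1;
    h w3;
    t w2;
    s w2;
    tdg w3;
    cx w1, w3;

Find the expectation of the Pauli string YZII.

In the final state, YZII has expectation 0.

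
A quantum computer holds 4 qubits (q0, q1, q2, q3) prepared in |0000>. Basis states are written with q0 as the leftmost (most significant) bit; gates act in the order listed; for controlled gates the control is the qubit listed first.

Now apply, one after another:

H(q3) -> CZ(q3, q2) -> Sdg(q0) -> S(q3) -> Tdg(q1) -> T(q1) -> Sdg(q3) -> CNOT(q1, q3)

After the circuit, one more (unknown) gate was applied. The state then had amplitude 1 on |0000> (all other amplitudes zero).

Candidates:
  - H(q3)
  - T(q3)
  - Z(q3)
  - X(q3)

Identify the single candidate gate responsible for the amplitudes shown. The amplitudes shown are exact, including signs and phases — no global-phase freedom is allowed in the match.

It was H(q3) that produced the state shown. Key observation: gates 4-7 undo each other exactly, leaving only the rest of the circuit to track.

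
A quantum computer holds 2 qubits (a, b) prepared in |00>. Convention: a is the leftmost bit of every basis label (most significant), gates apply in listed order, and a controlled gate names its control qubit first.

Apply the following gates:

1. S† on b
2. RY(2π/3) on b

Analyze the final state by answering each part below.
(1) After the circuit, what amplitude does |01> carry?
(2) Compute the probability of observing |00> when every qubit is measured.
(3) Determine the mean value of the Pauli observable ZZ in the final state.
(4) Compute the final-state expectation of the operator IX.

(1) The amplitude on |01> is sqrt(3)/2.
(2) The probability of measuring |00> is 1/4.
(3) The expectation value of ZZ is -1/2.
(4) The expectation value of IX is sqrt(3)/2.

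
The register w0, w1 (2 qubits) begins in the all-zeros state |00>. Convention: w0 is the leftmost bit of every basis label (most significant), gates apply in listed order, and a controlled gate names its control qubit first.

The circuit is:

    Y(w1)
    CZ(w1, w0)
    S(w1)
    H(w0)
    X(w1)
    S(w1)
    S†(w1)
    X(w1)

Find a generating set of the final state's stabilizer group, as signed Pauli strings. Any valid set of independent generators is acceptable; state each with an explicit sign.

The stabilizer group can be generated by +XI, -IZ, among other valid generating sets. Key observation: the block from step 5 through step 8 cancels to the identity and can be dropped.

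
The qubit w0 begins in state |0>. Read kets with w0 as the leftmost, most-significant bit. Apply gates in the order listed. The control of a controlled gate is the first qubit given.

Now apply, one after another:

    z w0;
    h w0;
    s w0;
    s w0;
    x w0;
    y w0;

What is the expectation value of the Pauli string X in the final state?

In the final state, X has expectation 1.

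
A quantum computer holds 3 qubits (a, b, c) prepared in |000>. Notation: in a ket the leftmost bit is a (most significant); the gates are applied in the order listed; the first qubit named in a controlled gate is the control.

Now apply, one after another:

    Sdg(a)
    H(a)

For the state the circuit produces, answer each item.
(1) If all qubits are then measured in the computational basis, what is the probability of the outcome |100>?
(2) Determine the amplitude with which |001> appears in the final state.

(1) The probability of measuring |100> is 1/2.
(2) |001> carries amplitude 0 in the final state.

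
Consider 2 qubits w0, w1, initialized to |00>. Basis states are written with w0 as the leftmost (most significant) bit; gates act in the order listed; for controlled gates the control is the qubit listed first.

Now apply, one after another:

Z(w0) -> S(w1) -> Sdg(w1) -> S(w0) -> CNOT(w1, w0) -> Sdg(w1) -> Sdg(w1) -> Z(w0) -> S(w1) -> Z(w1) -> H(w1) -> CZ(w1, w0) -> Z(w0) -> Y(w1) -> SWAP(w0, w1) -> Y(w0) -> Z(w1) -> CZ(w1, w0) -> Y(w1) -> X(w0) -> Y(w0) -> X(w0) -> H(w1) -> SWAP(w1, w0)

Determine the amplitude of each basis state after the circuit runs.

The resulting statevector has amplitude -1/2 on |00>, 1/2 on |01>, 1/2 on |10>, -1/2 on |11>.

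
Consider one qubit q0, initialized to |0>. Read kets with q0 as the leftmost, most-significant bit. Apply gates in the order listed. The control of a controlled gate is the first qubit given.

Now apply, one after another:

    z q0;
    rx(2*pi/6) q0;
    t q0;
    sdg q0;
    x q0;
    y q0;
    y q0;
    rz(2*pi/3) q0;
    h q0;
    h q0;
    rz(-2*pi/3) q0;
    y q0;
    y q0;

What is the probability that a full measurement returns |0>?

The probability of measuring |0> is 1/4. Key observation: steps 6-13 multiply out to the identity, so the circuit reduces to the remaining gates.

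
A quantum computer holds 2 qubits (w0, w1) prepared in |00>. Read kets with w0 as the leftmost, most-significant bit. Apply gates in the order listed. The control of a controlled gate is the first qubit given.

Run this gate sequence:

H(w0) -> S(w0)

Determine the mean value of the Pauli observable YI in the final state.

The expectation value of YI is 1.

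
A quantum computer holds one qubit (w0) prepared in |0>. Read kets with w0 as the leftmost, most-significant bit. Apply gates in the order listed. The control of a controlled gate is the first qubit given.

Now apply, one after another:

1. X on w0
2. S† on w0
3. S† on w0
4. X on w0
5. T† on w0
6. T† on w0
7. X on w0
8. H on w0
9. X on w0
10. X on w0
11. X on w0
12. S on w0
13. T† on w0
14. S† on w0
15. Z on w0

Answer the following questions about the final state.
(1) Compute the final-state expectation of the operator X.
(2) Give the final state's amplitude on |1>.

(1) The expectation value of X is sqrt(2)/2.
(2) |1> carries amplitude -sqrt(2)*exp(3*I*pi/4)/2 in the final state.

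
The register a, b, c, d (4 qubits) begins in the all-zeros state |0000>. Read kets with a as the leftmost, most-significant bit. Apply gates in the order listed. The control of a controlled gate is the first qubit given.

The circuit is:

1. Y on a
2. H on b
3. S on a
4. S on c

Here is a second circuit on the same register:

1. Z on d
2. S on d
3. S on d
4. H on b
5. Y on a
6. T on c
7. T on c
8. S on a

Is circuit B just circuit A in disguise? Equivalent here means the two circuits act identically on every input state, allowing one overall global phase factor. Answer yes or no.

Yes, they are equivalent — the unitaries differ by at most a global phase.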